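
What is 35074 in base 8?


Divide by 8 repeatedly:
35074 ÷ 8 = 4384 remainder 2
4384 ÷ 8 = 548 remainder 0
548 ÷ 8 = 68 remainder 4
68 ÷ 8 = 8 remainder 4
8 ÷ 8 = 1 remainder 0
1 ÷ 8 = 0 remainder 1
Reading remainders bottom-up:
= 0o104402


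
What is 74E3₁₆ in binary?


Each hex digit → 4 binary bits:
  7 = 0111
  4 = 0100
  E = 1110
  3 = 0011
Concatenate: 0111 0100 1110 0011
= 0111010011100011


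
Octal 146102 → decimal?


Positional values:
Position 0: 2 × 8^0 = 2
Position 1: 0 × 8^1 = 0
Position 2: 1 × 8^2 = 64
Position 3: 6 × 8^3 = 3072
Position 4: 4 × 8^4 = 16384
Position 5: 1 × 8^5 = 32768
Sum = 2 + 0 + 64 + 3072 + 16384 + 32768
= 52290


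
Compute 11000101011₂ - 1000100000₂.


Align and subtract column by column (LSB to MSB, borrowing when needed):
  11000101011
- 01000100000
  -----------
  col 0: (1 - 0 borrow-in) - 0 → 1 - 0 = 1, borrow out 0
  col 1: (1 - 0 borrow-in) - 0 → 1 - 0 = 1, borrow out 0
  col 2: (0 - 0 borrow-in) - 0 → 0 - 0 = 0, borrow out 0
  col 3: (1 - 0 borrow-in) - 0 → 1 - 0 = 1, borrow out 0
  col 4: (0 - 0 borrow-in) - 0 → 0 - 0 = 0, borrow out 0
  col 5: (1 - 0 borrow-in) - 1 → 1 - 1 = 0, borrow out 0
  col 6: (0 - 0 borrow-in) - 0 → 0 - 0 = 0, borrow out 0
  col 7: (0 - 0 borrow-in) - 0 → 0 - 0 = 0, borrow out 0
  col 8: (0 - 0 borrow-in) - 0 → 0 - 0 = 0, borrow out 0
  col 9: (1 - 0 borrow-in) - 1 → 1 - 1 = 0, borrow out 0
  col 10: (1 - 0 borrow-in) - 0 → 1 - 0 = 1, borrow out 0
Reading bits MSB→LSB: 10000001011
Strip leading zeros: 10000001011
= 10000001011


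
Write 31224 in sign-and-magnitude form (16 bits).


Sign bit: 0 (positive)
Magnitude: 31224 = 111100111111000
= 0111100111111000


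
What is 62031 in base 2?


Divide by 2 repeatedly:
62031 ÷ 2 = 31015 remainder 1
31015 ÷ 2 = 15507 remainder 1
15507 ÷ 2 = 7753 remainder 1
7753 ÷ 2 = 3876 remainder 1
3876 ÷ 2 = 1938 remainder 0
1938 ÷ 2 = 969 remainder 0
969 ÷ 2 = 484 remainder 1
484 ÷ 2 = 242 remainder 0
242 ÷ 2 = 121 remainder 0
121 ÷ 2 = 60 remainder 1
60 ÷ 2 = 30 remainder 0
30 ÷ 2 = 15 remainder 0
15 ÷ 2 = 7 remainder 1
7 ÷ 2 = 3 remainder 1
3 ÷ 2 = 1 remainder 1
1 ÷ 2 = 0 remainder 1
Reading remainders bottom-up:
= 1111001001001111


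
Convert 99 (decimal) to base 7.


Divide by 7 repeatedly:
99 ÷ 7 = 14 remainder 1
14 ÷ 7 = 2 remainder 0
2 ÷ 7 = 0 remainder 2
Reading remainders bottom-up:
= 201


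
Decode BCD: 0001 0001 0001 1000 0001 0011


Each 4-bit group → digit:
  0001 → 1
  0001 → 1
  0001 → 1
  1000 → 8
  0001 → 1
  0011 → 3
= 111813


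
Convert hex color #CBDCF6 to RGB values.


Hex: #CBDCF6
R = CB₁₆ = 203
G = DC₁₆ = 220
B = F6₁₆ = 246
= RGB(203, 220, 246)


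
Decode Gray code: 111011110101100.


Gray code: 111011110101100
MSB stays the same: 1
Each subsequent bit = prev_binary XOR current_gray:
  B[1] = 1 XOR 1 = 0
  B[2] = 0 XOR 1 = 1
  B[3] = 1 XOR 0 = 1
  B[4] = 1 XOR 1 = 0
  B[5] = 0 XOR 1 = 1
  B[6] = 1 XOR 1 = 0
  B[7] = 0 XOR 1 = 1
  B[8] = 1 XOR 0 = 1
  B[9] = 1 XOR 1 = 0
  B[10] = 0 XOR 0 = 0
  B[11] = 0 XOR 1 = 1
  B[12] = 1 XOR 1 = 0
  B[13] = 0 XOR 0 = 0
  B[14] = 0 XOR 0 = 0
= 101101011001000 (23240 decimal)


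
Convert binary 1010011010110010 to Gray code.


Binary: 1010011010110010
Gray code: G = B XOR (B >> 1)
B >> 1 = 0101001101011001
1010011010110010 XOR 0101001101011001:
  1 XOR 0 = 1
  0 XOR 1 = 1
  1 XOR 0 = 1
  0 XOR 1 = 1
  0 XOR 0 = 0
  1 XOR 0 = 1
  1 XOR 1 = 0
  0 XOR 1 = 1
  1 XOR 0 = 1
  0 XOR 1 = 1
  1 XOR 0 = 1
  1 XOR 1 = 0
  0 XOR 1 = 1
  0 XOR 0 = 0
  1 XOR 0 = 1
  0 XOR 1 = 1
= 1111010111101011


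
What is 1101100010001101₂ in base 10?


Positional values:
Bit 0: 1 × 2^0 = 1
Bit 2: 1 × 2^2 = 4
Bit 3: 1 × 2^3 = 8
Bit 7: 1 × 2^7 = 128
Bit 11: 1 × 2^11 = 2048
Bit 12: 1 × 2^12 = 4096
Bit 14: 1 × 2^14 = 16384
Bit 15: 1 × 2^15 = 32768
Sum = 1 + 4 + 8 + 128 + 2048 + 4096 + 16384 + 32768
= 55437


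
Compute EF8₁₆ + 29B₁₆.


Align and add column by column (LSB to MSB, each column mod 16 with carry):
  0EF8
+ 029B
  ----
  col 0: 8(8) + B(11) + 0 (carry in) = 19 → 3(3), carry out 1
  col 1: F(15) + 9(9) + 1 (carry in) = 25 → 9(9), carry out 1
  col 2: E(14) + 2(2) + 1 (carry in) = 17 → 1(1), carry out 1
  col 3: 0(0) + 0(0) + 1 (carry in) = 1 → 1(1), carry out 0
Reading digits MSB→LSB: 1193
Strip leading zeros: 1193
= 0x1193


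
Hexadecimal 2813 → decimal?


Positional values:
Position 0: 3 × 16^0 = 3 × 1 = 3
Position 1: 1 × 16^1 = 1 × 16 = 16
Position 2: 8 × 16^2 = 8 × 256 = 2048
Position 3: 2 × 16^3 = 2 × 4096 = 8192
Sum = 3 + 16 + 2048 + 8192
= 10259


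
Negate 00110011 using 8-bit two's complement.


Original: 00110011
Step 1 - Invert all bits: 11001100
Step 2 - Add 1: 11001100 + 1
= 11001101 (represents -51)


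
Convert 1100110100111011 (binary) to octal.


Group into 3-bit groups: 001100110100111011
  001 = 1
  100 = 4
  110 = 6
  100 = 4
  111 = 7
  011 = 3
= 0o146473


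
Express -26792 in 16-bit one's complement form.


Original: 0110100010101000
Invert all bits:
  bit 0: 0 → 1
  bit 1: 1 → 0
  bit 2: 1 → 0
  bit 3: 0 → 1
  bit 4: 1 → 0
  bit 5: 0 → 1
  bit 6: 0 → 1
  bit 7: 0 → 1
  bit 8: 1 → 0
  bit 9: 0 → 1
  bit 10: 1 → 0
  bit 11: 0 → 1
  bit 12: 1 → 0
  bit 13: 0 → 1
  bit 14: 0 → 1
  bit 15: 0 → 1
= 1001011101010111


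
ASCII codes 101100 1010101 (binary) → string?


Codes (binary): 101100 1010101
Per-code ASCII lookup:
  101100 = 44  (special character) → ','
  1010101 = 85  (range 65-90: uppercase, 85 - 65 = 20) → 'U'
= ',U'


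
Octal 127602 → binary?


Each octal digit → 3 binary bits:
  1 = 001
  2 = 010
  7 = 111
  6 = 110
  0 = 000
  2 = 010
Concatenate: 001 010 111 110 000 010
= 001010111110000010


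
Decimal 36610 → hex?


Divide by 16 repeatedly:
36610 ÷ 16 = 2288 remainder 2 (2)
2288 ÷ 16 = 143 remainder 0 (0)
143 ÷ 16 = 8 remainder 15 (F)
8 ÷ 16 = 0 remainder 8 (8)
Reading remainders bottom-up:
= 0x8F02


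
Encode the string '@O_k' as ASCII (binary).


String: '@O_k'  (4 characters)
Per-character ASCII lookup:
  '@': special character: '@' = 64 → 1000000
  'O': uppercase starts at 65: 'O' = 65 + 14 = 79 → 1001111
  '_': special character: '_' = 95 → 1011111
  'k': lowercase starts at 97: 'k' = 97 + 10 = 107 → 1101011
= 1000000 1001111 1011111 1101011


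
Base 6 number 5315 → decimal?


Positional values (base 6):
  5 × 6^0 = 5 × 1 = 5
  1 × 6^1 = 1 × 6 = 6
  3 × 6^2 = 3 × 36 = 108
  5 × 6^3 = 5 × 216 = 1080
Sum = 5 + 6 + 108 + 1080
= 1199


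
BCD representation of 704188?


Each digit → 4-bit binary:
  7 → 0111
  0 → 0000
  4 → 0100
  1 → 0001
  8 → 1000
  8 → 1000
= 0111 0000 0100 0001 1000 1000


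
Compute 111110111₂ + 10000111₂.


Align and add column by column (LSB to MSB, carry propagating):
  0111110111
+ 0010000111
  ----------
  col 0: 1 + 1 + 0 (carry in) = 2 → bit 0, carry out 1
  col 1: 1 + 1 + 1 (carry in) = 3 → bit 1, carry out 1
  col 2: 1 + 1 + 1 (carry in) = 3 → bit 1, carry out 1
  col 3: 0 + 0 + 1 (carry in) = 1 → bit 1, carry out 0
  col 4: 1 + 0 + 0 (carry in) = 1 → bit 1, carry out 0
  col 5: 1 + 0 + 0 (carry in) = 1 → bit 1, carry out 0
  col 6: 1 + 0 + 0 (carry in) = 1 → bit 1, carry out 0
  col 7: 1 + 1 + 0 (carry in) = 2 → bit 0, carry out 1
  col 8: 1 + 0 + 1 (carry in) = 2 → bit 0, carry out 1
  col 9: 0 + 0 + 1 (carry in) = 1 → bit 1, carry out 0
Reading bits MSB→LSB: 1001111110
Strip leading zeros: 1001111110
= 1001111110


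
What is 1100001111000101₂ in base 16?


Group into 4-bit nibbles: 1100001111000101
  1100 = C
  0011 = 3
  1100 = C
  0101 = 5
= 0xC3C5


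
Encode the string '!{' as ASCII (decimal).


String: '!{'  (2 characters)
Per-character ASCII lookup:
  '!': special character: '!' = 33
  '{': special character: '{' = 123
= 33 123


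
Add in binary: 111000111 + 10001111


Align and add column by column (LSB to MSB, carry propagating):
  0111000111
+ 0010001111
  ----------
  col 0: 1 + 1 + 0 (carry in) = 2 → bit 0, carry out 1
  col 1: 1 + 1 + 1 (carry in) = 3 → bit 1, carry out 1
  col 2: 1 + 1 + 1 (carry in) = 3 → bit 1, carry out 1
  col 3: 0 + 1 + 1 (carry in) = 2 → bit 0, carry out 1
  col 4: 0 + 0 + 1 (carry in) = 1 → bit 1, carry out 0
  col 5: 0 + 0 + 0 (carry in) = 0 → bit 0, carry out 0
  col 6: 1 + 0 + 0 (carry in) = 1 → bit 1, carry out 0
  col 7: 1 + 1 + 0 (carry in) = 2 → bit 0, carry out 1
  col 8: 1 + 0 + 1 (carry in) = 2 → bit 0, carry out 1
  col 9: 0 + 0 + 1 (carry in) = 1 → bit 1, carry out 0
Reading bits MSB→LSB: 1001010110
Strip leading zeros: 1001010110
= 1001010110


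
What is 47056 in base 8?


Divide by 8 repeatedly:
47056 ÷ 8 = 5882 remainder 0
5882 ÷ 8 = 735 remainder 2
735 ÷ 8 = 91 remainder 7
91 ÷ 8 = 11 remainder 3
11 ÷ 8 = 1 remainder 3
1 ÷ 8 = 0 remainder 1
Reading remainders bottom-up:
= 0o133720


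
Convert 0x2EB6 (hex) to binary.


Each hex digit → 4 binary bits:
  2 = 0010
  E = 1110
  B = 1011
  6 = 0110
Concatenate: 0010 1110 1011 0110
= 0010111010110110


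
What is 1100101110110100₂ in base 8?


Group into 3-bit groups: 001100101110110100
  001 = 1
  100 = 4
  101 = 5
  110 = 6
  110 = 6
  100 = 4
= 0o145664


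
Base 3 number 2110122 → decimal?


Positional values (base 3):
  2 × 3^0 = 2 × 1 = 2
  2 × 3^1 = 2 × 3 = 6
  1 × 3^2 = 1 × 9 = 9
  0 × 3^3 = 0 × 27 = 0
  1 × 3^4 = 1 × 81 = 81
  1 × 3^5 = 1 × 243 = 243
  2 × 3^6 = 2 × 729 = 1458
Sum = 2 + 6 + 9 + 0 + 81 + 243 + 1458
= 1799


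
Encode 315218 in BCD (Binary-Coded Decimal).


Each digit → 4-bit binary:
  3 → 0011
  1 → 0001
  5 → 0101
  2 → 0010
  1 → 0001
  8 → 1000
= 0011 0001 0101 0010 0001 1000


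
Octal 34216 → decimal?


Positional values:
Position 0: 6 × 8^0 = 6
Position 1: 1 × 8^1 = 8
Position 2: 2 × 8^2 = 128
Position 3: 4 × 8^3 = 2048
Position 4: 3 × 8^4 = 12288
Sum = 6 + 8 + 128 + 2048 + 12288
= 14478


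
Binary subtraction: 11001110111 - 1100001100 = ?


Align and subtract column by column (LSB to MSB, borrowing when needed):
  11001110111
- 01100001100
  -----------
  col 0: (1 - 0 borrow-in) - 0 → 1 - 0 = 1, borrow out 0
  col 1: (1 - 0 borrow-in) - 0 → 1 - 0 = 1, borrow out 0
  col 2: (1 - 0 borrow-in) - 1 → 1 - 1 = 0, borrow out 0
  col 3: (0 - 0 borrow-in) - 1 → borrow from next column: (0+2) - 1 = 1, borrow out 1
  col 4: (1 - 1 borrow-in) - 0 → 0 - 0 = 0, borrow out 0
  col 5: (1 - 0 borrow-in) - 0 → 1 - 0 = 1, borrow out 0
  col 6: (1 - 0 borrow-in) - 0 → 1 - 0 = 1, borrow out 0
  col 7: (0 - 0 borrow-in) - 0 → 0 - 0 = 0, borrow out 0
  col 8: (0 - 0 borrow-in) - 1 → borrow from next column: (0+2) - 1 = 1, borrow out 1
  col 9: (1 - 1 borrow-in) - 1 → borrow from next column: (0+2) - 1 = 1, borrow out 1
  col 10: (1 - 1 borrow-in) - 0 → 0 - 0 = 0, borrow out 0
Reading bits MSB→LSB: 01101101011
Strip leading zeros: 1101101011
= 1101101011


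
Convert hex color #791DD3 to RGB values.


Hex: #791DD3
R = 79₁₆ = 121
G = 1D₁₆ = 29
B = D3₁₆ = 211
= RGB(121, 29, 211)


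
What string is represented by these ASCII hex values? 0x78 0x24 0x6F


Codes (hex): 0x78 0x24 0x6F
Per-code ASCII lookup:
  0x78 = 120  (range 97-122: lowercase, 120 - 97 = 23) → 'x'
  0x24 = 36  (special character) → '$'
  0x6F = 111  (range 97-122: lowercase, 111 - 97 = 14) → 'o'
= 'x$o'


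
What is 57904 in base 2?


Divide by 2 repeatedly:
57904 ÷ 2 = 28952 remainder 0
28952 ÷ 2 = 14476 remainder 0
14476 ÷ 2 = 7238 remainder 0
7238 ÷ 2 = 3619 remainder 0
3619 ÷ 2 = 1809 remainder 1
1809 ÷ 2 = 904 remainder 1
904 ÷ 2 = 452 remainder 0
452 ÷ 2 = 226 remainder 0
226 ÷ 2 = 113 remainder 0
113 ÷ 2 = 56 remainder 1
56 ÷ 2 = 28 remainder 0
28 ÷ 2 = 14 remainder 0
14 ÷ 2 = 7 remainder 0
7 ÷ 2 = 3 remainder 1
3 ÷ 2 = 1 remainder 1
1 ÷ 2 = 0 remainder 1
Reading remainders bottom-up:
= 1110001000110000


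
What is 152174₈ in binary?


Each octal digit → 3 binary bits:
  1 = 001
  5 = 101
  2 = 010
  1 = 001
  7 = 111
  4 = 100
Concatenate: 001 101 010 001 111 100
= 001101010001111100


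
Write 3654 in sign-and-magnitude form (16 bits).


Sign bit: 0 (positive)
Magnitude: 3654 = 000111001000110
= 0000111001000110


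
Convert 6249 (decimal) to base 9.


Divide by 9 repeatedly:
6249 ÷ 9 = 694 remainder 3
694 ÷ 9 = 77 remainder 1
77 ÷ 9 = 8 remainder 5
8 ÷ 9 = 0 remainder 8
Reading remainders bottom-up:
= 8513


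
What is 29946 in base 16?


Divide by 16 repeatedly:
29946 ÷ 16 = 1871 remainder 10 (A)
1871 ÷ 16 = 116 remainder 15 (F)
116 ÷ 16 = 7 remainder 4 (4)
7 ÷ 16 = 0 remainder 7 (7)
Reading remainders bottom-up:
= 0x74FA


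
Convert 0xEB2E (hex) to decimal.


Positional values:
Position 0: E × 16^0 = 14 × 1 = 14
Position 1: 2 × 16^1 = 2 × 16 = 32
Position 2: B × 16^2 = 11 × 256 = 2816
Position 3: E × 16^3 = 14 × 4096 = 57344
Sum = 14 + 32 + 2816 + 57344
= 60206


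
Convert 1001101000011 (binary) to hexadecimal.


Group into 4-bit nibbles: 0001001101000011
  0001 = 1
  0011 = 3
  0100 = 4
  0011 = 3
= 0x1343


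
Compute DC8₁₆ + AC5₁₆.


Align and add column by column (LSB to MSB, each column mod 16 with carry):
  0DC8
+ 0AC5
  ----
  col 0: 8(8) + 5(5) + 0 (carry in) = 13 → D(13), carry out 0
  col 1: C(12) + C(12) + 0 (carry in) = 24 → 8(8), carry out 1
  col 2: D(13) + A(10) + 1 (carry in) = 24 → 8(8), carry out 1
  col 3: 0(0) + 0(0) + 1 (carry in) = 1 → 1(1), carry out 0
Reading digits MSB→LSB: 188D
Strip leading zeros: 188D
= 0x188D


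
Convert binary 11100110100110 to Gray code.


Binary: 11100110100110
Gray code: G = B XOR (B >> 1)
B >> 1 = 01110011010011
11100110100110 XOR 01110011010011:
  1 XOR 0 = 1
  1 XOR 1 = 0
  1 XOR 1 = 0
  0 XOR 1 = 1
  0 XOR 0 = 0
  1 XOR 0 = 1
  1 XOR 1 = 0
  0 XOR 1 = 1
  1 XOR 0 = 1
  0 XOR 1 = 1
  0 XOR 0 = 0
  1 XOR 0 = 1
  1 XOR 1 = 0
  0 XOR 1 = 1
= 10010101110101


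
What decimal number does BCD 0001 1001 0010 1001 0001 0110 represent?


Each 4-bit group → digit:
  0001 → 1
  1001 → 9
  0010 → 2
  1001 → 9
  0001 → 1
  0110 → 6
= 192916


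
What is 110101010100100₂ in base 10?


Positional values:
Bit 2: 1 × 2^2 = 4
Bit 5: 1 × 2^5 = 32
Bit 7: 1 × 2^7 = 128
Bit 9: 1 × 2^9 = 512
Bit 11: 1 × 2^11 = 2048
Bit 13: 1 × 2^13 = 8192
Bit 14: 1 × 2^14 = 16384
Sum = 4 + 32 + 128 + 512 + 2048 + 8192 + 16384
= 27300


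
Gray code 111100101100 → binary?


Gray code: 111100101100
MSB stays the same: 1
Each subsequent bit = prev_binary XOR current_gray:
  B[1] = 1 XOR 1 = 0
  B[2] = 0 XOR 1 = 1
  B[3] = 1 XOR 1 = 0
  B[4] = 0 XOR 0 = 0
  B[5] = 0 XOR 0 = 0
  B[6] = 0 XOR 1 = 1
  B[7] = 1 XOR 0 = 1
  B[8] = 1 XOR 1 = 0
  B[9] = 0 XOR 1 = 1
  B[10] = 1 XOR 0 = 1
  B[11] = 1 XOR 0 = 1
= 101000110111 (2615 decimal)


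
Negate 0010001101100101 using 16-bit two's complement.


Original: 0010001101100101
Step 1 - Invert all bits: 1101110010011010
Step 2 - Add 1: 1101110010011010 + 1
= 1101110010011011 (represents -9061)


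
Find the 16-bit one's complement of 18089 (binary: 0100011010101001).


Original: 0100011010101001
Invert all bits:
  bit 0: 0 → 1
  bit 1: 1 → 0
  bit 2: 0 → 1
  bit 3: 0 → 1
  bit 4: 0 → 1
  bit 5: 1 → 0
  bit 6: 1 → 0
  bit 7: 0 → 1
  bit 8: 1 → 0
  bit 9: 0 → 1
  bit 10: 1 → 0
  bit 11: 0 → 1
  bit 12: 1 → 0
  bit 13: 0 → 1
  bit 14: 0 → 1
  bit 15: 1 → 0
= 1011100101010110


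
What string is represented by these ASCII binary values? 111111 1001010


Codes (binary): 111111 1001010
Per-code ASCII lookup:
  111111 = 63  (special character) → '?'
  1001010 = 74  (range 65-90: uppercase, 74 - 65 = 9) → 'J'
= '?J'


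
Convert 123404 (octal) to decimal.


Positional values:
Position 0: 4 × 8^0 = 4
Position 1: 0 × 8^1 = 0
Position 2: 4 × 8^2 = 256
Position 3: 3 × 8^3 = 1536
Position 4: 2 × 8^4 = 8192
Position 5: 1 × 8^5 = 32768
Sum = 4 + 0 + 256 + 1536 + 8192 + 32768
= 42756


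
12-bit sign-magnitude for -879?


Sign bit: 1 (negative)
Magnitude: 879 = 01101101111
= 101101101111


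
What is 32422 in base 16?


Divide by 16 repeatedly:
32422 ÷ 16 = 2026 remainder 6 (6)
2026 ÷ 16 = 126 remainder 10 (A)
126 ÷ 16 = 7 remainder 14 (E)
7 ÷ 16 = 0 remainder 7 (7)
Reading remainders bottom-up:
= 0x7EA6


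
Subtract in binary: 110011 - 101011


Align and subtract column by column (LSB to MSB, borrowing when needed):
  110011
- 101011
  ------
  col 0: (1 - 0 borrow-in) - 1 → 1 - 1 = 0, borrow out 0
  col 1: (1 - 0 borrow-in) - 1 → 1 - 1 = 0, borrow out 0
  col 2: (0 - 0 borrow-in) - 0 → 0 - 0 = 0, borrow out 0
  col 3: (0 - 0 borrow-in) - 1 → borrow from next column: (0+2) - 1 = 1, borrow out 1
  col 4: (1 - 1 borrow-in) - 0 → 0 - 0 = 0, borrow out 0
  col 5: (1 - 0 borrow-in) - 1 → 1 - 1 = 0, borrow out 0
Reading bits MSB→LSB: 001000
Strip leading zeros: 1000
= 1000


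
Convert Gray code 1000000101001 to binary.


Gray code: 1000000101001
MSB stays the same: 1
Each subsequent bit = prev_binary XOR current_gray:
  B[1] = 1 XOR 0 = 1
  B[2] = 1 XOR 0 = 1
  B[3] = 1 XOR 0 = 1
  B[4] = 1 XOR 0 = 1
  B[5] = 1 XOR 0 = 1
  B[6] = 1 XOR 0 = 1
  B[7] = 1 XOR 1 = 0
  B[8] = 0 XOR 0 = 0
  B[9] = 0 XOR 1 = 1
  B[10] = 1 XOR 0 = 1
  B[11] = 1 XOR 0 = 1
  B[12] = 1 XOR 1 = 0
= 1111111001110 (8142 decimal)


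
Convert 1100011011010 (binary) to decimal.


Positional values:
Bit 1: 1 × 2^1 = 2
Bit 3: 1 × 2^3 = 8
Bit 4: 1 × 2^4 = 16
Bit 6: 1 × 2^6 = 64
Bit 7: 1 × 2^7 = 128
Bit 11: 1 × 2^11 = 2048
Bit 12: 1 × 2^12 = 4096
Sum = 2 + 8 + 16 + 64 + 128 + 2048 + 4096
= 6362


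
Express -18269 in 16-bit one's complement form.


Original: 0100011101011101
Invert all bits:
  bit 0: 0 → 1
  bit 1: 1 → 0
  bit 2: 0 → 1
  bit 3: 0 → 1
  bit 4: 0 → 1
  bit 5: 1 → 0
  bit 6: 1 → 0
  bit 7: 1 → 0
  bit 8: 0 → 1
  bit 9: 1 → 0
  bit 10: 0 → 1
  bit 11: 1 → 0
  bit 12: 1 → 0
  bit 13: 1 → 0
  bit 14: 0 → 1
  bit 15: 1 → 0
= 1011100010100010


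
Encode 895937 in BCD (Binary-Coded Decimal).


Each digit → 4-bit binary:
  8 → 1000
  9 → 1001
  5 → 0101
  9 → 1001
  3 → 0011
  7 → 0111
= 1000 1001 0101 1001 0011 0111


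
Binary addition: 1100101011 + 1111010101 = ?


Align and add column by column (LSB to MSB, carry propagating):
  01100101011
+ 01111010101
  -----------
  col 0: 1 + 1 + 0 (carry in) = 2 → bit 0, carry out 1
  col 1: 1 + 0 + 1 (carry in) = 2 → bit 0, carry out 1
  col 2: 0 + 1 + 1 (carry in) = 2 → bit 0, carry out 1
  col 3: 1 + 0 + 1 (carry in) = 2 → bit 0, carry out 1
  col 4: 0 + 1 + 1 (carry in) = 2 → bit 0, carry out 1
  col 5: 1 + 0 + 1 (carry in) = 2 → bit 0, carry out 1
  col 6: 0 + 1 + 1 (carry in) = 2 → bit 0, carry out 1
  col 7: 0 + 1 + 1 (carry in) = 2 → bit 0, carry out 1
  col 8: 1 + 1 + 1 (carry in) = 3 → bit 1, carry out 1
  col 9: 1 + 1 + 1 (carry in) = 3 → bit 1, carry out 1
  col 10: 0 + 0 + 1 (carry in) = 1 → bit 1, carry out 0
Reading bits MSB→LSB: 11100000000
Strip leading zeros: 11100000000
= 11100000000


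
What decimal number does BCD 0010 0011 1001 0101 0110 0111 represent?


Each 4-bit group → digit:
  0010 → 2
  0011 → 3
  1001 → 9
  0101 → 5
  0110 → 6
  0111 → 7
= 239567


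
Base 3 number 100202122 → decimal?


Positional values (base 3):
  2 × 3^0 = 2 × 1 = 2
  2 × 3^1 = 2 × 3 = 6
  1 × 3^2 = 1 × 9 = 9
  2 × 3^3 = 2 × 27 = 54
  0 × 3^4 = 0 × 81 = 0
  2 × 3^5 = 2 × 243 = 486
  0 × 3^6 = 0 × 729 = 0
  0 × 3^7 = 0 × 2187 = 0
  1 × 3^8 = 1 × 6561 = 6561
Sum = 2 + 6 + 9 + 54 + 0 + 486 + 0 + 0 + 6561
= 7118


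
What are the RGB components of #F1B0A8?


Hex: #F1B0A8
R = F1₁₆ = 241
G = B0₁₆ = 176
B = A8₁₆ = 168
= RGB(241, 176, 168)


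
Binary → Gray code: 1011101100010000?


Binary: 1011101100010000
Gray code: G = B XOR (B >> 1)
B >> 1 = 0101110110001000
1011101100010000 XOR 0101110110001000:
  1 XOR 0 = 1
  0 XOR 1 = 1
  1 XOR 0 = 1
  1 XOR 1 = 0
  1 XOR 1 = 0
  0 XOR 1 = 1
  1 XOR 0 = 1
  1 XOR 1 = 0
  0 XOR 1 = 1
  0 XOR 0 = 0
  0 XOR 0 = 0
  1 XOR 0 = 1
  0 XOR 1 = 1
  0 XOR 0 = 0
  0 XOR 0 = 0
  0 XOR 0 = 0
= 1110011010011000


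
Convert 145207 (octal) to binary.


Each octal digit → 3 binary bits:
  1 = 001
  4 = 100
  5 = 101
  2 = 010
  0 = 000
  7 = 111
Concatenate: 001 100 101 010 000 111
= 001100101010000111


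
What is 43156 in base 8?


Divide by 8 repeatedly:
43156 ÷ 8 = 5394 remainder 4
5394 ÷ 8 = 674 remainder 2
674 ÷ 8 = 84 remainder 2
84 ÷ 8 = 10 remainder 4
10 ÷ 8 = 1 remainder 2
1 ÷ 8 = 0 remainder 1
Reading remainders bottom-up:
= 0o124224


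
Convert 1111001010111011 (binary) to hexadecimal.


Group into 4-bit nibbles: 1111001010111011
  1111 = F
  0010 = 2
  1011 = B
  1011 = B
= 0xF2BB


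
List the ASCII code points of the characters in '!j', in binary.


String: '!j'  (2 characters)
Per-character ASCII lookup:
  '!': special character: '!' = 33 → 100001
  'j': lowercase starts at 97: 'j' = 97 + 9 = 106 → 1101010
= 100001 1101010


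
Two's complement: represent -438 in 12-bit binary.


Original: 000110110110
Step 1 - Invert all bits: 111001001001
Step 2 - Add 1: 111001001001 + 1
= 111001001010 (represents -438)


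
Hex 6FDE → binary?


Each hex digit → 4 binary bits:
  6 = 0110
  F = 1111
  D = 1101
  E = 1110
Concatenate: 0110 1111 1101 1110
= 0110111111011110


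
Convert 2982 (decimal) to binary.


Divide by 2 repeatedly:
2982 ÷ 2 = 1491 remainder 0
1491 ÷ 2 = 745 remainder 1
745 ÷ 2 = 372 remainder 1
372 ÷ 2 = 186 remainder 0
186 ÷ 2 = 93 remainder 0
93 ÷ 2 = 46 remainder 1
46 ÷ 2 = 23 remainder 0
23 ÷ 2 = 11 remainder 1
11 ÷ 2 = 5 remainder 1
5 ÷ 2 = 2 remainder 1
2 ÷ 2 = 1 remainder 0
1 ÷ 2 = 0 remainder 1
Reading remainders bottom-up:
= 101110100110


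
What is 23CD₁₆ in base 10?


Positional values:
Position 0: D × 16^0 = 13 × 1 = 13
Position 1: C × 16^1 = 12 × 16 = 192
Position 2: 3 × 16^2 = 3 × 256 = 768
Position 3: 2 × 16^3 = 2 × 4096 = 8192
Sum = 13 + 192 + 768 + 8192
= 9165


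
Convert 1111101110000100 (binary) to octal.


Group into 3-bit groups: 001111101110000100
  001 = 1
  111 = 7
  101 = 5
  110 = 6
  000 = 0
  100 = 4
= 0o175604


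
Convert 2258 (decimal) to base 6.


Divide by 6 repeatedly:
2258 ÷ 6 = 376 remainder 2
376 ÷ 6 = 62 remainder 4
62 ÷ 6 = 10 remainder 2
10 ÷ 6 = 1 remainder 4
1 ÷ 6 = 0 remainder 1
Reading remainders bottom-up:
= 14242


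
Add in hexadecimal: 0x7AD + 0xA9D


Align and add column by column (LSB to MSB, each column mod 16 with carry):
  07AD
+ 0A9D
  ----
  col 0: D(13) + D(13) + 0 (carry in) = 26 → A(10), carry out 1
  col 1: A(10) + 9(9) + 1 (carry in) = 20 → 4(4), carry out 1
  col 2: 7(7) + A(10) + 1 (carry in) = 18 → 2(2), carry out 1
  col 3: 0(0) + 0(0) + 1 (carry in) = 1 → 1(1), carry out 0
Reading digits MSB→LSB: 124A
Strip leading zeros: 124A
= 0x124A


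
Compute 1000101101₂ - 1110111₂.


Align and subtract column by column (LSB to MSB, borrowing when needed):
  1000101101
- 0001110111
  ----------
  col 0: (1 - 0 borrow-in) - 1 → 1 - 1 = 0, borrow out 0
  col 1: (0 - 0 borrow-in) - 1 → borrow from next column: (0+2) - 1 = 1, borrow out 1
  col 2: (1 - 1 borrow-in) - 1 → borrow from next column: (0+2) - 1 = 1, borrow out 1
  col 3: (1 - 1 borrow-in) - 0 → 0 - 0 = 0, borrow out 0
  col 4: (0 - 0 borrow-in) - 1 → borrow from next column: (0+2) - 1 = 1, borrow out 1
  col 5: (1 - 1 borrow-in) - 1 → borrow from next column: (0+2) - 1 = 1, borrow out 1
  col 6: (0 - 1 borrow-in) - 1 → borrow from next column: (-1+2) - 1 = 0, borrow out 1
  col 7: (0 - 1 borrow-in) - 0 → borrow from next column: (-1+2) - 0 = 1, borrow out 1
  col 8: (0 - 1 borrow-in) - 0 → borrow from next column: (-1+2) - 0 = 1, borrow out 1
  col 9: (1 - 1 borrow-in) - 0 → 0 - 0 = 0, borrow out 0
Reading bits MSB→LSB: 0110110110
Strip leading zeros: 110110110
= 110110110


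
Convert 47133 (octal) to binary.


Each octal digit → 3 binary bits:
  4 = 100
  7 = 111
  1 = 001
  3 = 011
  3 = 011
Concatenate: 100 111 001 011 011
= 100111001011011


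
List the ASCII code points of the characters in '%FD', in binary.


String: '%FD'  (3 characters)
Per-character ASCII lookup:
  '%': special character: '%' = 37 → 100101
  'F': uppercase starts at 65: 'F' = 65 + 5 = 70 → 1000110
  'D': uppercase starts at 65: 'D' = 65 + 3 = 68 → 1000100
= 100101 1000110 1000100


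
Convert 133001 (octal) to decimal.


Positional values:
Position 0: 1 × 8^0 = 1
Position 1: 0 × 8^1 = 0
Position 2: 0 × 8^2 = 0
Position 3: 3 × 8^3 = 1536
Position 4: 3 × 8^4 = 12288
Position 5: 1 × 8^5 = 32768
Sum = 1 + 0 + 0 + 1536 + 12288 + 32768
= 46593


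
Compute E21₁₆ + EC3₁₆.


Align and add column by column (LSB to MSB, each column mod 16 with carry):
  0E21
+ 0EC3
  ----
  col 0: 1(1) + 3(3) + 0 (carry in) = 4 → 4(4), carry out 0
  col 1: 2(2) + C(12) + 0 (carry in) = 14 → E(14), carry out 0
  col 2: E(14) + E(14) + 0 (carry in) = 28 → C(12), carry out 1
  col 3: 0(0) + 0(0) + 1 (carry in) = 1 → 1(1), carry out 0
Reading digits MSB→LSB: 1CE4
Strip leading zeros: 1CE4
= 0x1CE4


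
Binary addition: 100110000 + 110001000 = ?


Align and add column by column (LSB to MSB, carry propagating):
  0100110000
+ 0110001000
  ----------
  col 0: 0 + 0 + 0 (carry in) = 0 → bit 0, carry out 0
  col 1: 0 + 0 + 0 (carry in) = 0 → bit 0, carry out 0
  col 2: 0 + 0 + 0 (carry in) = 0 → bit 0, carry out 0
  col 3: 0 + 1 + 0 (carry in) = 1 → bit 1, carry out 0
  col 4: 1 + 0 + 0 (carry in) = 1 → bit 1, carry out 0
  col 5: 1 + 0 + 0 (carry in) = 1 → bit 1, carry out 0
  col 6: 0 + 0 + 0 (carry in) = 0 → bit 0, carry out 0
  col 7: 0 + 1 + 0 (carry in) = 1 → bit 1, carry out 0
  col 8: 1 + 1 + 0 (carry in) = 2 → bit 0, carry out 1
  col 9: 0 + 0 + 1 (carry in) = 1 → bit 1, carry out 0
Reading bits MSB→LSB: 1010111000
Strip leading zeros: 1010111000
= 1010111000


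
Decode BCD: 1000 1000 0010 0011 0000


Each 4-bit group → digit:
  1000 → 8
  1000 → 8
  0010 → 2
  0011 → 3
  0000 → 0
= 88230


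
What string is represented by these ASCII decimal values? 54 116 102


Codes (decimal): 54 116 102
Per-code ASCII lookup:
  54  (range 48-57: digits, 54 - 48 = 6) → '6'
  116  (range 97-122: lowercase, 116 - 97 = 19) → 't'
  102  (range 97-122: lowercase, 102 - 97 = 5) → 'f'
= '6tf'


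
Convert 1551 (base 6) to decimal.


Positional values (base 6):
  1 × 6^0 = 1 × 1 = 1
  5 × 6^1 = 5 × 6 = 30
  5 × 6^2 = 5 × 36 = 180
  1 × 6^3 = 1 × 216 = 216
Sum = 1 + 30 + 180 + 216
= 427


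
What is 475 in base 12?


Divide by 12 repeatedly:
475 ÷ 12 = 39 remainder 7
39 ÷ 12 = 3 remainder 3
3 ÷ 12 = 0 remainder 3
Reading remainders bottom-up:
= 337


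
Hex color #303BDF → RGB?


Hex: #303BDF
R = 30₁₆ = 48
G = 3B₁₆ = 59
B = DF₁₆ = 223
= RGB(48, 59, 223)


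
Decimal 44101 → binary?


Divide by 2 repeatedly:
44101 ÷ 2 = 22050 remainder 1
22050 ÷ 2 = 11025 remainder 0
11025 ÷ 2 = 5512 remainder 1
5512 ÷ 2 = 2756 remainder 0
2756 ÷ 2 = 1378 remainder 0
1378 ÷ 2 = 689 remainder 0
689 ÷ 2 = 344 remainder 1
344 ÷ 2 = 172 remainder 0
172 ÷ 2 = 86 remainder 0
86 ÷ 2 = 43 remainder 0
43 ÷ 2 = 21 remainder 1
21 ÷ 2 = 10 remainder 1
10 ÷ 2 = 5 remainder 0
5 ÷ 2 = 2 remainder 1
2 ÷ 2 = 1 remainder 0
1 ÷ 2 = 0 remainder 1
Reading remainders bottom-up:
= 1010110001000101


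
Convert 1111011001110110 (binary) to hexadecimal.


Group into 4-bit nibbles: 1111011001110110
  1111 = F
  0110 = 6
  0111 = 7
  0110 = 6
= 0xF676


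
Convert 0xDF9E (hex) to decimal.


Positional values:
Position 0: E × 16^0 = 14 × 1 = 14
Position 1: 9 × 16^1 = 9 × 16 = 144
Position 2: F × 16^2 = 15 × 256 = 3840
Position 3: D × 16^3 = 13 × 4096 = 53248
Sum = 14 + 144 + 3840 + 53248
= 57246


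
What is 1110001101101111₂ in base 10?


Positional values:
Bit 0: 1 × 2^0 = 1
Bit 1: 1 × 2^1 = 2
Bit 2: 1 × 2^2 = 4
Bit 3: 1 × 2^3 = 8
Bit 5: 1 × 2^5 = 32
Bit 6: 1 × 2^6 = 64
Bit 8: 1 × 2^8 = 256
Bit 9: 1 × 2^9 = 512
Bit 13: 1 × 2^13 = 8192
Bit 14: 1 × 2^14 = 16384
Bit 15: 1 × 2^15 = 32768
Sum = 1 + 2 + 4 + 8 + 32 + 64 + 256 + 512 + 8192 + 16384 + 32768
= 58223


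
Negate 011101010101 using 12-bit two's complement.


Original: 011101010101
Step 1 - Invert all bits: 100010101010
Step 2 - Add 1: 100010101010 + 1
= 100010101011 (represents -1877)


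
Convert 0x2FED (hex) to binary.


Each hex digit → 4 binary bits:
  2 = 0010
  F = 1111
  E = 1110
  D = 1101
Concatenate: 0010 1111 1110 1101
= 0010111111101101


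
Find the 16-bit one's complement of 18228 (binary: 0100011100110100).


Original: 0100011100110100
Invert all bits:
  bit 0: 0 → 1
  bit 1: 1 → 0
  bit 2: 0 → 1
  bit 3: 0 → 1
  bit 4: 0 → 1
  bit 5: 1 → 0
  bit 6: 1 → 0
  bit 7: 1 → 0
  bit 8: 0 → 1
  bit 9: 0 → 1
  bit 10: 1 → 0
  bit 11: 1 → 0
  bit 12: 0 → 1
  bit 13: 1 → 0
  bit 14: 0 → 1
  bit 15: 0 → 1
= 1011100011001011


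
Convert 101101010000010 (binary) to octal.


Group into 3-bit groups: 101101010000010
  101 = 5
  101 = 5
  010 = 2
  000 = 0
  010 = 2
= 0o55202


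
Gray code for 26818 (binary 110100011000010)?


Binary: 110100011000010
Gray code: G = B XOR (B >> 1)
B >> 1 = 011010001100001
110100011000010 XOR 011010001100001:
  1 XOR 0 = 1
  1 XOR 1 = 0
  0 XOR 1 = 1
  1 XOR 0 = 1
  0 XOR 1 = 1
  0 XOR 0 = 0
  0 XOR 0 = 0
  1 XOR 0 = 1
  1 XOR 1 = 0
  0 XOR 1 = 1
  0 XOR 0 = 0
  0 XOR 0 = 0
  0 XOR 0 = 0
  1 XOR 0 = 1
  0 XOR 1 = 1
= 101110010100011


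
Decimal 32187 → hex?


Divide by 16 repeatedly:
32187 ÷ 16 = 2011 remainder 11 (B)
2011 ÷ 16 = 125 remainder 11 (B)
125 ÷ 16 = 7 remainder 13 (D)
7 ÷ 16 = 0 remainder 7 (7)
Reading remainders bottom-up:
= 0x7DBB


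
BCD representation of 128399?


Each digit → 4-bit binary:
  1 → 0001
  2 → 0010
  8 → 1000
  3 → 0011
  9 → 1001
  9 → 1001
= 0001 0010 1000 0011 1001 1001


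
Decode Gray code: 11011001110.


Gray code: 11011001110
MSB stays the same: 1
Each subsequent bit = prev_binary XOR current_gray:
  B[1] = 1 XOR 1 = 0
  B[2] = 0 XOR 0 = 0
  B[3] = 0 XOR 1 = 1
  B[4] = 1 XOR 1 = 0
  B[5] = 0 XOR 0 = 0
  B[6] = 0 XOR 0 = 0
  B[7] = 0 XOR 1 = 1
  B[8] = 1 XOR 1 = 0
  B[9] = 0 XOR 1 = 1
  B[10] = 1 XOR 0 = 1
= 10010001011 (1163 decimal)


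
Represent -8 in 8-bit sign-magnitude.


Sign bit: 1 (negative)
Magnitude: 8 = 0001000
= 10001000


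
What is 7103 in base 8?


Divide by 8 repeatedly:
7103 ÷ 8 = 887 remainder 7
887 ÷ 8 = 110 remainder 7
110 ÷ 8 = 13 remainder 6
13 ÷ 8 = 1 remainder 5
1 ÷ 8 = 0 remainder 1
Reading remainders bottom-up:
= 0o15677


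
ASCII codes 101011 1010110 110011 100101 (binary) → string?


Codes (binary): 101011 1010110 110011 100101
Per-code ASCII lookup:
  101011 = 43  (special character) → '+'
  1010110 = 86  (range 65-90: uppercase, 86 - 65 = 21) → 'V'
  110011 = 51  (range 48-57: digits, 51 - 48 = 3) → '3'
  100101 = 37  (special character) → '%'
= '+V3%'


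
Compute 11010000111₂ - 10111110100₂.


Align and subtract column by column (LSB to MSB, borrowing when needed):
  11010000111
- 10111110100
  -----------
  col 0: (1 - 0 borrow-in) - 0 → 1 - 0 = 1, borrow out 0
  col 1: (1 - 0 borrow-in) - 0 → 1 - 0 = 1, borrow out 0
  col 2: (1 - 0 borrow-in) - 1 → 1 - 1 = 0, borrow out 0
  col 3: (0 - 0 borrow-in) - 0 → 0 - 0 = 0, borrow out 0
  col 4: (0 - 0 borrow-in) - 1 → borrow from next column: (0+2) - 1 = 1, borrow out 1
  col 5: (0 - 1 borrow-in) - 1 → borrow from next column: (-1+2) - 1 = 0, borrow out 1
  col 6: (0 - 1 borrow-in) - 1 → borrow from next column: (-1+2) - 1 = 0, borrow out 1
  col 7: (1 - 1 borrow-in) - 1 → borrow from next column: (0+2) - 1 = 1, borrow out 1
  col 8: (0 - 1 borrow-in) - 1 → borrow from next column: (-1+2) - 1 = 0, borrow out 1
  col 9: (1 - 1 borrow-in) - 0 → 0 - 0 = 0, borrow out 0
  col 10: (1 - 0 borrow-in) - 1 → 1 - 1 = 0, borrow out 0
Reading bits MSB→LSB: 00010010011
Strip leading zeros: 10010011
= 10010011


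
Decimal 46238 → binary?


Divide by 2 repeatedly:
46238 ÷ 2 = 23119 remainder 0
23119 ÷ 2 = 11559 remainder 1
11559 ÷ 2 = 5779 remainder 1
5779 ÷ 2 = 2889 remainder 1
2889 ÷ 2 = 1444 remainder 1
1444 ÷ 2 = 722 remainder 0
722 ÷ 2 = 361 remainder 0
361 ÷ 2 = 180 remainder 1
180 ÷ 2 = 90 remainder 0
90 ÷ 2 = 45 remainder 0
45 ÷ 2 = 22 remainder 1
22 ÷ 2 = 11 remainder 0
11 ÷ 2 = 5 remainder 1
5 ÷ 2 = 2 remainder 1
2 ÷ 2 = 1 remainder 0
1 ÷ 2 = 0 remainder 1
Reading remainders bottom-up:
= 1011010010011110


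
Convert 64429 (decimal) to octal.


Divide by 8 repeatedly:
64429 ÷ 8 = 8053 remainder 5
8053 ÷ 8 = 1006 remainder 5
1006 ÷ 8 = 125 remainder 6
125 ÷ 8 = 15 remainder 5
15 ÷ 8 = 1 remainder 7
1 ÷ 8 = 0 remainder 1
Reading remainders bottom-up:
= 0o175655


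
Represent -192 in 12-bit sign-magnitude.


Sign bit: 1 (negative)
Magnitude: 192 = 00011000000
= 100011000000


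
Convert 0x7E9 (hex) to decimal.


Positional values:
Position 0: 9 × 16^0 = 9 × 1 = 9
Position 1: E × 16^1 = 14 × 16 = 224
Position 2: 7 × 16^2 = 7 × 256 = 1792
Sum = 9 + 224 + 1792
= 2025


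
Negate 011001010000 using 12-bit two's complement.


Original: 011001010000
Step 1 - Invert all bits: 100110101111
Step 2 - Add 1: 100110101111 + 1
= 100110110000 (represents -1616)


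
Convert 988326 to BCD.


Each digit → 4-bit binary:
  9 → 1001
  8 → 1000
  8 → 1000
  3 → 0011
  2 → 0010
  6 → 0110
= 1001 1000 1000 0011 0010 0110


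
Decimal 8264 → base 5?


Divide by 5 repeatedly:
8264 ÷ 5 = 1652 remainder 4
1652 ÷ 5 = 330 remainder 2
330 ÷ 5 = 66 remainder 0
66 ÷ 5 = 13 remainder 1
13 ÷ 5 = 2 remainder 3
2 ÷ 5 = 0 remainder 2
Reading remainders bottom-up:
= 231024


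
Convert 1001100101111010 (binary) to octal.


Group into 3-bit groups: 001001100101111010
  001 = 1
  001 = 1
  100 = 4
  101 = 5
  111 = 7
  010 = 2
= 0o114572


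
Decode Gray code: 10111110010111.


Gray code: 10111110010111
MSB stays the same: 1
Each subsequent bit = prev_binary XOR current_gray:
  B[1] = 1 XOR 0 = 1
  B[2] = 1 XOR 1 = 0
  B[3] = 0 XOR 1 = 1
  B[4] = 1 XOR 1 = 0
  B[5] = 0 XOR 1 = 1
  B[6] = 1 XOR 1 = 0
  B[7] = 0 XOR 0 = 0
  B[8] = 0 XOR 0 = 0
  B[9] = 0 XOR 1 = 1
  B[10] = 1 XOR 0 = 1
  B[11] = 1 XOR 1 = 0
  B[12] = 0 XOR 1 = 1
  B[13] = 1 XOR 1 = 0
= 11010100011010 (13594 decimal)


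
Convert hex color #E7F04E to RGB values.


Hex: #E7F04E
R = E7₁₆ = 231
G = F0₁₆ = 240
B = 4E₁₆ = 78
= RGB(231, 240, 78)


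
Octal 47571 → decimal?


Positional values:
Position 0: 1 × 8^0 = 1
Position 1: 7 × 8^1 = 56
Position 2: 5 × 8^2 = 320
Position 3: 7 × 8^3 = 3584
Position 4: 4 × 8^4 = 16384
Sum = 1 + 56 + 320 + 3584 + 16384
= 20345


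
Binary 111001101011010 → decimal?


Positional values:
Bit 1: 1 × 2^1 = 2
Bit 3: 1 × 2^3 = 8
Bit 4: 1 × 2^4 = 16
Bit 6: 1 × 2^6 = 64
Bit 8: 1 × 2^8 = 256
Bit 9: 1 × 2^9 = 512
Bit 12: 1 × 2^12 = 4096
Bit 13: 1 × 2^13 = 8192
Bit 14: 1 × 2^14 = 16384
Sum = 2 + 8 + 16 + 64 + 256 + 512 + 4096 + 8192 + 16384
= 29530


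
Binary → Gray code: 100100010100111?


Binary: 100100010100111
Gray code: G = B XOR (B >> 1)
B >> 1 = 010010001010011
100100010100111 XOR 010010001010011:
  1 XOR 0 = 1
  0 XOR 1 = 1
  0 XOR 0 = 0
  1 XOR 0 = 1
  0 XOR 1 = 1
  0 XOR 0 = 0
  0 XOR 0 = 0
  1 XOR 0 = 1
  0 XOR 1 = 1
  1 XOR 0 = 1
  0 XOR 1 = 1
  0 XOR 0 = 0
  1 XOR 0 = 1
  1 XOR 1 = 0
  1 XOR 1 = 0
= 110110011110100


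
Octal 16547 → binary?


Each octal digit → 3 binary bits:
  1 = 001
  6 = 110
  5 = 101
  4 = 100
  7 = 111
Concatenate: 001 110 101 100 111
= 001110101100111


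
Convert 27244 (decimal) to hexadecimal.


Divide by 16 repeatedly:
27244 ÷ 16 = 1702 remainder 12 (C)
1702 ÷ 16 = 106 remainder 6 (6)
106 ÷ 16 = 6 remainder 10 (A)
6 ÷ 16 = 0 remainder 6 (6)
Reading remainders bottom-up:
= 0x6A6C


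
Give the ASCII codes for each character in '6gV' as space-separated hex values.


String: '6gV'  (3 characters)
Per-character ASCII lookup:
  '6': digits start at 48: '6' = 48 + 6 = 54 → 0x36
  'g': lowercase starts at 97: 'g' = 97 + 6 = 103 → 0x67
  'V': uppercase starts at 65: 'V' = 65 + 21 = 86 → 0x56
= 0x36 0x67 0x56


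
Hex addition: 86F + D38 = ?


Align and add column by column (LSB to MSB, each column mod 16 with carry):
  086F
+ 0D38
  ----
  col 0: F(15) + 8(8) + 0 (carry in) = 23 → 7(7), carry out 1
  col 1: 6(6) + 3(3) + 1 (carry in) = 10 → A(10), carry out 0
  col 2: 8(8) + D(13) + 0 (carry in) = 21 → 5(5), carry out 1
  col 3: 0(0) + 0(0) + 1 (carry in) = 1 → 1(1), carry out 0
Reading digits MSB→LSB: 15A7
Strip leading zeros: 15A7
= 0x15A7


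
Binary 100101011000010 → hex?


Group into 4-bit nibbles: 0100101011000010
  0100 = 4
  1010 = A
  1100 = C
  0010 = 2
= 0x4AC2


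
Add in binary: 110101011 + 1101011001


Align and add column by column (LSB to MSB, carry propagating):
  00110101011
+ 01101011001
  -----------
  col 0: 1 + 1 + 0 (carry in) = 2 → bit 0, carry out 1
  col 1: 1 + 0 + 1 (carry in) = 2 → bit 0, carry out 1
  col 2: 0 + 0 + 1 (carry in) = 1 → bit 1, carry out 0
  col 3: 1 + 1 + 0 (carry in) = 2 → bit 0, carry out 1
  col 4: 0 + 1 + 1 (carry in) = 2 → bit 0, carry out 1
  col 5: 1 + 0 + 1 (carry in) = 2 → bit 0, carry out 1
  col 6: 0 + 1 + 1 (carry in) = 2 → bit 0, carry out 1
  col 7: 1 + 0 + 1 (carry in) = 2 → bit 0, carry out 1
  col 8: 1 + 1 + 1 (carry in) = 3 → bit 1, carry out 1
  col 9: 0 + 1 + 1 (carry in) = 2 → bit 0, carry out 1
  col 10: 0 + 0 + 1 (carry in) = 1 → bit 1, carry out 0
Reading bits MSB→LSB: 10100000100
Strip leading zeros: 10100000100
= 10100000100


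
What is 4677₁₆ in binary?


Each hex digit → 4 binary bits:
  4 = 0100
  6 = 0110
  7 = 0111
  7 = 0111
Concatenate: 0100 0110 0111 0111
= 0100011001110111


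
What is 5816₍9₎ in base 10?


Positional values (base 9):
  6 × 9^0 = 6 × 1 = 6
  1 × 9^1 = 1 × 9 = 9
  8 × 9^2 = 8 × 81 = 648
  5 × 9^3 = 5 × 729 = 3645
Sum = 6 + 9 + 648 + 3645
= 4308


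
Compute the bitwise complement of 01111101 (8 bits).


Original: 01111101
Invert all bits:
  bit 0: 0 → 1
  bit 1: 1 → 0
  bit 2: 1 → 0
  bit 3: 1 → 0
  bit 4: 1 → 0
  bit 5: 1 → 0
  bit 6: 0 → 1
  bit 7: 1 → 0
= 10000010


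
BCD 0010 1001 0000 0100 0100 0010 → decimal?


Each 4-bit group → digit:
  0010 → 2
  1001 → 9
  0000 → 0
  0100 → 4
  0100 → 4
  0010 → 2
= 290442


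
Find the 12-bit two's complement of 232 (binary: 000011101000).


Original: 000011101000
Step 1 - Invert all bits: 111100010111
Step 2 - Add 1: 111100010111 + 1
= 111100011000 (represents -232)


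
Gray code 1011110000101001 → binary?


Gray code: 1011110000101001
MSB stays the same: 1
Each subsequent bit = prev_binary XOR current_gray:
  B[1] = 1 XOR 0 = 1
  B[2] = 1 XOR 1 = 0
  B[3] = 0 XOR 1 = 1
  B[4] = 1 XOR 1 = 0
  B[5] = 0 XOR 1 = 1
  B[6] = 1 XOR 0 = 1
  B[7] = 1 XOR 0 = 1
  B[8] = 1 XOR 0 = 1
  B[9] = 1 XOR 0 = 1
  B[10] = 1 XOR 1 = 0
  B[11] = 0 XOR 0 = 0
  B[12] = 0 XOR 1 = 1
  B[13] = 1 XOR 0 = 1
  B[14] = 1 XOR 0 = 1
  B[15] = 1 XOR 1 = 0
= 1101011111001110 (55246 decimal)


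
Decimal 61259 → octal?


Divide by 8 repeatedly:
61259 ÷ 8 = 7657 remainder 3
7657 ÷ 8 = 957 remainder 1
957 ÷ 8 = 119 remainder 5
119 ÷ 8 = 14 remainder 7
14 ÷ 8 = 1 remainder 6
1 ÷ 8 = 0 remainder 1
Reading remainders bottom-up:
= 0o167513


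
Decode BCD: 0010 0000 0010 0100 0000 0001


Each 4-bit group → digit:
  0010 → 2
  0000 → 0
  0010 → 2
  0100 → 4
  0000 → 0
  0001 → 1
= 202401
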